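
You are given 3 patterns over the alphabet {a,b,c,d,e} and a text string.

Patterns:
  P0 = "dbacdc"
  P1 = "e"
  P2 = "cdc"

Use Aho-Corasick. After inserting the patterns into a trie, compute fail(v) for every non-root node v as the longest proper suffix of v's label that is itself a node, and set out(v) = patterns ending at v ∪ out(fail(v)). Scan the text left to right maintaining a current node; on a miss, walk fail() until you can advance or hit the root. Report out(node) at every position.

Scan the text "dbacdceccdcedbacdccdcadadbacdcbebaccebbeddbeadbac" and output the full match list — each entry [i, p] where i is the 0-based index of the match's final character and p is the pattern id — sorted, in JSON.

Construct AC machine:
Trie nodes:
  0='ε' goto c→8 d→1 e→7
  1='d' goto b→2
  2='db' goto a→3
  3='dba' goto c→4
  4='dbac' goto d→5
  5='dbacd' goto c→6
  6='dbacdc' goto ·  [P0 ends]
  7='e' goto ·  [P1 ends]
  8='c' goto d→9
  9='cd' goto c→10
  10='cdc' goto ·  [P2 ends]

Failure links (BFS by depth):
  n1('d'): parent n0 fail=0; on 'd' 0 → fail=0;  out ∅∪∅=∅
  n7('e'): parent n0 fail=0; on 'e' 0 → fail=0;  out {1}∪∅={1}
  n8('c'): parent n0 fail=0; on 'c' 0 → fail=0;  out ∅∪∅=∅
  n2('db'): parent n1 fail=0; on 'b' 0 → fail=0;  out ∅∪∅=∅
  n9('cd'): parent n8 fail=0; on 'd' 0 → fail=1;  out ∅∪∅=∅
  n3('dba'): parent n2 fail=0; on 'a' 0 → fail=0;  out ∅∪∅=∅
  n10('cdc'): parent n9 fail=1; on 'c' 1→0 → fail=8;  out {2}∪∅={2}
  n4('dbac'): parent n3 fail=0; on 'c' 0 → fail=8;  out ∅∪∅=∅
  n5('dbacd'): parent n4 fail=8; on 'd' 8 → fail=9;  out ∅∪∅=∅
  n6('dbacdc'): parent n5 fail=9; on 'c' 9 → fail=10;  out {0}∪{2}={0,2}

Scan:
[0] read 'd'  n0⇒n1
[1] read 'b'  n1⇒n2
[2] read 'a'  n2⇒n3
[3] read 'c'  n3⇒n4
[4] read 'd'  n4⇒n5
[5] read 'c'  n5⇒n6  emit P0@[0:5],P2@[3:5]
[6] read 'e'  n6⇒n7 (fail-walked)  emit P1@[6:6]
[7] read 'c'  n7⇒n8 (fail-walked)
[8] read 'c'  n8⇒n8 (fail-walked)
[9] read 'd'  n8⇒n9
[10] read 'c'  n9⇒n10  emit P2@[8:10]
[11] read 'e'  n10⇒n7 (fail-walked)  emit P1@[11:11]
[12] read 'd'  n7⇒n1 (fail-walked)
[13] read 'b'  n1⇒n2
[14] read 'a'  n2⇒n3
[15] read 'c'  n3⇒n4
[16] read 'd'  n4⇒n5
[17] read 'c'  n5⇒n6  emit P0@[12:17],P2@[15:17]
[18] read 'c'  n6⇒n8 (fail-walked)
[19] read 'd'  n8⇒n9
[20] read 'c'  n9⇒n10  emit P2@[18:20]
[21] read 'a'  n10⇒n0 (fail-walked)
[22] read 'd'  n0⇒n1
[23] read 'a'  n1⇒n0 (fail-walked)
[24] read 'd'  n0⇒n1
[25] read 'b'  n1⇒n2
[26] read 'a'  n2⇒n3
[27] read 'c'  n3⇒n4
[28] read 'd'  n4⇒n5
[29] read 'c'  n5⇒n6  emit P0@[24:29],P2@[27:29]
[30] read 'b'  n6⇒n0 (fail-walked)
[31] read 'e'  n0⇒n7  emit P1@[31:31]
[32] read 'b'  n7⇒n0 (fail-walked)
[33] read 'a'  n0⇒n0
[34] read 'c'  n0⇒n8
[35] read 'c'  n8⇒n8 (fail-walked)
[36] read 'e'  n8⇒n7 (fail-walked)  emit P1@[36:36]
[37] read 'b'  n7⇒n0 (fail-walked)
[38] read 'b'  n0⇒n0
[39] read 'e'  n0⇒n7  emit P1@[39:39]
[40] read 'd'  n7⇒n1 (fail-walked)
[41] read 'd'  n1⇒n1 (fail-walked)
[42] read 'b'  n1⇒n2
[43] read 'e'  n2⇒n7 (fail-walked)  emit P1@[43:43]
[44] read 'a'  n7⇒n0 (fail-walked)
[45] read 'd'  n0⇒n1
[46] read 'b'  n1⇒n2
[47] read 'a'  n2⇒n3
[48] read 'c'  n3⇒n4

Result: [[5,0],[5,2],[6,1],[10,2],[11,1],[17,0],[17,2],[20,2],[29,0],[29,2],[31,1],[36,1],[39,1],[43,1]]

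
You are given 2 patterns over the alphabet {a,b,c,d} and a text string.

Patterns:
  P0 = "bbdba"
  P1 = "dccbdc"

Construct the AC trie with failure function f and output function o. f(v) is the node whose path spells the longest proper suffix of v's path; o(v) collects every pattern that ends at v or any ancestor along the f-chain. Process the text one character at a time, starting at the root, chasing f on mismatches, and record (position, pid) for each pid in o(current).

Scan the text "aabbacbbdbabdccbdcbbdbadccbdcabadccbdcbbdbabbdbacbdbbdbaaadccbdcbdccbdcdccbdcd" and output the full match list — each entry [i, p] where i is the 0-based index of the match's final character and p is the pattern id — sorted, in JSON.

Build automaton:
Trie nodes:
  0='ε' goto b→1 d→6
  1='b' goto b→2
  2='bb' goto d→3
  3='bbd' goto b→4
  4='bbdb' goto a→5
  5='bbdba' goto ·  ←P0
  6='d' goto c→7
  7='dc' goto c→8
  8='dcc' goto b→9
  9='dccb' goto d→10
  10='dccbd' goto c→11
  11='dccbdc' goto ·  ←P1

BFS fail/out derivation:
  n1('b'): parent n0 fail=0; on 'b' 0 → fail=0;  out ∅∪∅=∅
  n6('d'): parent n0 fail=0; on 'd' 0 → fail=0;  out ∅∪∅=∅
  n2('bb'): parent n1 fail=0; on 'b' 0 → fail=1;  out ∅∪∅=∅
  n7('dc'): parent n6 fail=0; on 'c' 0 → fail=0;  out ∅∪∅=∅
  n3('bbd'): parent n2 fail=1; on 'd' 1→0 → fail=6;  out ∅∪∅=∅
  n8('dcc'): parent n7 fail=0; on 'c' 0 → fail=0;  out ∅∪∅=∅
  n4('bbdb'): parent n3 fail=6; on 'b' 6→0 → fail=1;  out ∅∪∅=∅
  n9('dccb'): parent n8 fail=0; on 'b' 0 → fail=1;  out ∅∪∅=∅
  n5('bbdba'): parent n4 fail=1; on 'a' 1→0 → fail=0;  out {0}∪∅={0}
  n10('dccbd'): parent n9 fail=1; on 'd' 1→0 → fail=6;  out ∅∪∅=∅
  n11('dccbdc'): parent n10 fail=6; on 'c' 6 → fail=7;  out {1}∪∅={1}

Run:
pos 0 'a': at 0
pos 1 'a': at 0
pos 2 'b': at 1
pos 3 'b': at 2
pos 4 'a': at 0 (fail-walked)
pos 5 'c': at 0
pos 6 'b': at 1
pos 7 'b': at 2
pos 8 'd': at 3
pos 9 'b': at 4
pos 10 'a': at 5  ** P0@[6:10]
pos 11 'b': at 1 (fail-walked)
pos 12 'd': at 6 (fail-walked)
pos 13 'c': at 7
pos 14 'c': at 8
pos 15 'b': at 9
pos 16 'd': at 10
pos 17 'c': at 11  ** P1@[12:17]
pos 18 'b': at 1 (fail-walked)
pos 19 'b': at 2
pos 20 'd': at 3
pos 21 'b': at 4
pos 22 'a': at 5  ** P0@[18:22]
pos 23 'd': at 6 (fail-walked)
pos 24 'c': at 7
pos 25 'c': at 8
pos 26 'b': at 9
pos 27 'd': at 10
pos 28 'c': at 11  ** P1@[23:28]
pos 29 'a': at 0 (fail-walked)
pos 30 'b': at 1
pos 31 'a': at 0 (fail-walked)
pos 32 'd': at 6
pos 33 'c': at 7
pos 34 'c': at 8
pos 35 'b': at 9
pos 36 'd': at 10
pos 37 'c': at 11  ** P1@[32:37]
pos 38 'b': at 1 (fail-walked)
pos 39 'b': at 2
pos 40 'd': at 3
pos 41 'b': at 4
pos 42 'a': at 5  ** P0@[38:42]
pos 43 'b': at 1 (fail-walked)
pos 44 'b': at 2
pos 45 'd': at 3
pos 46 'b': at 4
pos 47 'a': at 5  ** P0@[43:47]
pos 48 'c': at 0 (fail-walked)
pos 49 'b': at 1
pos 50 'd': at 6 (fail-walked)
pos 51 'b': at 1 (fail-walked)
pos 52 'b': at 2
pos 53 'd': at 3
pos 54 'b': at 4
pos 55 'a': at 5  ** P0@[51:55]
pos 56 'a': at 0 (fail-walked)
pos 57 'a': at 0
pos 58 'd': at 6
pos 59 'c': at 7
pos 60 'c': at 8
pos 61 'b': at 9
pos 62 'd': at 10
pos 63 'c': at 11  ** P1@[58:63]
pos 64 'b': at 1 (fail-walked)
pos 65 'd': at 6 (fail-walked)
pos 66 'c': at 7
pos 67 'c': at 8
pos 68 'b': at 9
pos 69 'd': at 10
pos 70 'c': at 11  ** P1@[65:70]
pos 71 'd': at 6 (fail-walked)
pos 72 'c': at 7
pos 73 'c': at 8
pos 74 'b': at 9
pos 75 'd': at 10
pos 76 'c': at 11  ** P1@[71:76]
pos 77 'd': at 6 (fail-walked)

Matches: [[10,0],[17,1],[22,0],[28,1],[37,1],[42,0],[47,0],[55,0],[63,1],[70,1],[76,1]]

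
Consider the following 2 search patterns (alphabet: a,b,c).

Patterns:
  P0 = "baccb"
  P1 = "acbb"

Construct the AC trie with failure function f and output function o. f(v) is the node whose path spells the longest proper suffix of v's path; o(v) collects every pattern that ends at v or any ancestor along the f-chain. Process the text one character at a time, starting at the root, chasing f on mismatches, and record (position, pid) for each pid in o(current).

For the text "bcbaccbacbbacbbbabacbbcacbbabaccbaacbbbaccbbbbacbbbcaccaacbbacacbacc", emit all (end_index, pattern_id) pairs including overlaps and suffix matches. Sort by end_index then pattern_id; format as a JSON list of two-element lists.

Build:
Trie nodes:
  n0 'ε': a→6 b→1
  n1 'b': a→2
  n2 'ba': c→3
  n3 'bac': c→4
  n4 'bacc': b→5
  n5 'baccb': ·  ←P0
  n6 'a': c→7
  n7 'ac': b→8
  n8 'acb': b→9
  n9 'acbb': ·  ←P1

Failure links (BFS by depth):
  fail(1) 'b': from fail(0)=0 chase 'b': 0 ⇒ 0;  out=∅∪out(0)=∅
  fail(6) 'a': from fail(0)=0 chase 'a': 0 ⇒ 0;  out=∅∪out(0)=∅
  fail(2) 'ba': from fail(1)=0 chase 'a': 0 ⇒ 6;  out=∅∪out(6)=∅
  fail(7) 'ac': from fail(6)=0 chase 'c': 0 ⇒ 0;  out=∅∪out(0)=∅
  fail(3) 'bac': from fail(2)=6 chase 'c': 6 ⇒ 7;  out=∅∪out(7)=∅
  fail(8) 'acb': from fail(7)=0 chase 'b': 0 ⇒ 1;  out=∅∪out(1)=∅
  fail(4) 'bacc': from fail(3)=7 chase 'c': 7→0 ⇒ 0;  out=∅∪out(0)=∅
  fail(9) 'acbb': from fail(8)=1 chase 'b': 1→0 ⇒ 1;  out={1}∪out(1)={1}
  fail(5) 'baccb': from fail(4)=0 chase 'b': 0 ⇒ 1;  out={0}∪out(1)={0}

Run:
[0] read 'b'  n0⇒n1
[1] read 'c'  n1⇒n0 ·f
[2] read 'b'  n0⇒n1
[3] read 'a'  n1⇒n2
[4] read 'c'  n2⇒n3
[5] read 'c'  n3⇒n4
[6] read 'b'  n4⇒n5  ** P0@[2:6]
[7] read 'a'  n5⇒n2 ·f
[8] read 'c'  n2⇒n3
[9] read 'b'  n3⇒n8 ·f
[10] read 'b'  n8⇒n9  ** P1@[7:10]
[11] read 'a'  n9⇒n2 ·f
[12] read 'c'  n2⇒n3
[13] read 'b'  n3⇒n8 ·f
[14] read 'b'  n8⇒n9  ** P1@[11:14]
[15] read 'b'  n9⇒n1 ·f
[16] read 'a'  n1⇒n2
[17] read 'b'  n2⇒n1 ·f
[18] read 'a'  n1⇒n2
[19] read 'c'  n2⇒n3
[20] read 'b'  n3⇒n8 ·f
[21] read 'b'  n8⇒n9  ** P1@[18:21]
[22] read 'c'  n9⇒n0 ·f
[23] read 'a'  n0⇒n6
[24] read 'c'  n6⇒n7
[25] read 'b'  n7⇒n8
[26] read 'b'  n8⇒n9  ** P1@[23:26]
[27] read 'a'  n9⇒n2 ·f
[28] read 'b'  n2⇒n1 ·f
[29] read 'a'  n1⇒n2
[30] read 'c'  n2⇒n3
[31] read 'c'  n3⇒n4
[32] read 'b'  n4⇒n5  ** P0@[28:32]
[33] read 'a'  n5⇒n2 ·f
[34] read 'a'  n2⇒n6 ·f
[35] read 'c'  n6⇒n7
[36] read 'b'  n7⇒n8
[37] read 'b'  n8⇒n9  ** P1@[34:37]
[38] read 'b'  n9⇒n1 ·f
[39] read 'a'  n1⇒n2
[40] read 'c'  n2⇒n3
[41] read 'c'  n3⇒n4
[42] read 'b'  n4⇒n5  ** P0@[38:42]
[43] read 'b'  n5⇒n1 ·f
[44] read 'b'  n1⇒n1 ·f
[45] read 'b'  n1⇒n1 ·f
[46] read 'a'  n1⇒n2
[47] read 'c'  n2⇒n3
[48] read 'b'  n3⇒n8 ·f
[49] read 'b'  n8⇒n9  ** P1@[46:49]
[50] read 'b'  n9⇒n1 ·f
[51] read 'c'  n1⇒n0 ·f
[52] read 'a'  n0⇒n6
[53] read 'c'  n6⇒n7
[54] read 'c'  n7⇒n0 ·f
[55] read 'a'  n0⇒n6
[56] read 'a'  n6⇒n6 ·f
[57] read 'c'  n6⇒n7
[58] read 'b'  n7⇒n8
[59] read 'b'  n8⇒n9  ** P1@[56:59]
[60] read 'a'  n9⇒n2 ·f
[61] read 'c'  n2⇒n3
[62] read 'a'  n3⇒n6 ·f
[63] read 'c'  n6⇒n7
[64] read 'b'  n7⇒n8
[65] read 'a'  n8⇒n2 ·f
[66] read 'c'  n2⇒n3
[67] read 'c'  n3⇒n4

Matches: [[6,0],[10,1],[14,1],[21,1],[26,1],[32,0],[37,1],[42,0],[49,1],[59,1]]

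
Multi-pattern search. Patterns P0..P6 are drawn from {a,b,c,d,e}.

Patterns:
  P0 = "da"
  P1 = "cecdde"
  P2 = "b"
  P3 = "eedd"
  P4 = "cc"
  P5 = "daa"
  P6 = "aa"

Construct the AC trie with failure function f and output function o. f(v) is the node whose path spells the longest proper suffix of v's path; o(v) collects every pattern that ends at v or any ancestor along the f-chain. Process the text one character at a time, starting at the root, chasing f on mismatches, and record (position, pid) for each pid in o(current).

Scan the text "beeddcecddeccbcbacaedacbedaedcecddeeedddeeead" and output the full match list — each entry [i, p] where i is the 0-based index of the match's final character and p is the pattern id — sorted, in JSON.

Build:
Trie (insert patterns):
  0='ε' goto a→16 b→9 c→3 d→1 e→10
  1='d' goto a→2
  2='da' goto a→15  ←P0
  3='c' goto c→14 e→4
  4='ce' goto c→5
  5='cec' goto d→6
  6='cecd' goto d→7
  7='cecdd' goto e→8
  8='cecdde' goto ·  ←P1
  9='b' goto ·  ←P2
  10='e' goto e→11
  11='ee' goto d→12
  12='eed' goto d→13
  13='eedd' goto ·  ←P3
  14='cc' goto ·  ←P4
  15='daa' goto ·  ←P5
  16='a' goto a→17
  17='aa' goto ·  ←P6

Failure links (BFS by depth):
  fail(1) 'd': from fail(0)=0 chase 'd': 0 ⇒ 0;  out=∅∪out(0)=∅
  fail(3) 'c': from fail(0)=0 chase 'c': 0 ⇒ 0;  out=∅∪out(0)=∅
  fail(9) 'b': from fail(0)=0 chase 'b': 0 ⇒ 0;  out={2}∪out(0)={2}
  fail(10) 'e': from fail(0)=0 chase 'e': 0 ⇒ 0;  out=∅∪out(0)=∅
  fail(16) 'a': from fail(0)=0 chase 'a': 0 ⇒ 0;  out=∅∪out(0)=∅
  fail(2) 'da': from fail(1)=0 chase 'a': 0 ⇒ 16;  out={0}∪out(16)={0}
  fail(4) 'ce': from fail(3)=0 chase 'e': 0 ⇒ 10;  out=∅∪out(10)=∅
  fail(11) 'ee': from fail(10)=0 chase 'e': 0 ⇒ 10;  out=∅∪out(10)=∅
  fail(14) 'cc': from fail(3)=0 chase 'c': 0 ⇒ 3;  out={4}∪out(3)={4}
  fail(17) 'aa': from fail(16)=0 chase 'a': 0 ⇒ 16;  out={6}∪out(16)={6}
  fail(5) 'cec': from fail(4)=10 chase 'c': 10→0 ⇒ 3;  out=∅∪out(3)=∅
  fail(12) 'eed': from fail(11)=10 chase 'd': 10→0 ⇒ 1;  out=∅∪out(1)=∅
  fail(15) 'daa': from fail(2)=16 chase 'a': 16 ⇒ 17;  out={5}∪out(17)={5,6}
  fail(6) 'cecd': from fail(5)=3 chase 'd': 3→0 ⇒ 1;  out=∅∪out(1)=∅
  fail(13) 'eedd': from fail(12)=1 chase 'd': 1→0 ⇒ 1;  out={3}∪out(1)={3}
  fail(7) 'cecdd': from fail(6)=1 chase 'd': 1→0 ⇒ 1;  out=∅∪out(1)=∅
  fail(8) 'cecdde': from fail(7)=1 chase 'e': 1→0 ⇒ 10;  out={1}∪out(10)={1}

Run:
pos 0 'b': at 9  ** P2@[0:0]
pos 1 'e': at 10 ·f
pos 2 'e': at 11
pos 3 'd': at 12
pos 4 'd': at 13  ** P3@[1:4]
pos 5 'c': at 3 ·f
pos 6 'e': at 4
pos 7 'c': at 5
pos 8 'd': at 6
pos 9 'd': at 7
pos 10 'e': at 8  ** P1@[5:10]
pos 11 'c': at 3 ·f
pos 12 'c': at 14  ** P4@[11:12]
pos 13 'b': at 9 ·f  ** P2@[13:13]
pos 14 'c': at 3 ·f
pos 15 'b': at 9 ·f  ** P2@[15:15]
pos 16 'a': at 16 ·f
pos 17 'c': at 3 ·f
pos 18 'a': at 16 ·f
pos 19 'e': at 10 ·f
pos 20 'd': at 1 ·f
pos 21 'a': at 2  ** P0@[20:21]
pos 22 'c': at 3 ·f
pos 23 'b': at 9 ·f  ** P2@[23:23]
pos 24 'e': at 10 ·f
pos 25 'd': at 1 ·f
pos 26 'a': at 2  ** P0@[25:26]
pos 27 'e': at 10 ·f
pos 28 'd': at 1 ·f
pos 29 'c': at 3 ·f
pos 30 'e': at 4
pos 31 'c': at 5
pos 32 'd': at 6
pos 33 'd': at 7
pos 34 'e': at 8  ** P1@[29:34]
pos 35 'e': at 11 ·f
pos 36 'e': at 11 ·f
pos 37 'd': at 12
pos 38 'd': at 13  ** P3@[35:38]
pos 39 'd': at 1 ·f
pos 40 'e': at 10 ·f
pos 41 'e': at 11
pos 42 'e': at 11 ·f
pos 43 'a': at 16 ·f
pos 44 'd': at 1 ·f

All matches (sorted): [[0,2],[4,3],[10,1],[12,4],[13,2],[15,2],[21,0],[23,2],[26,0],[34,1],[38,3]]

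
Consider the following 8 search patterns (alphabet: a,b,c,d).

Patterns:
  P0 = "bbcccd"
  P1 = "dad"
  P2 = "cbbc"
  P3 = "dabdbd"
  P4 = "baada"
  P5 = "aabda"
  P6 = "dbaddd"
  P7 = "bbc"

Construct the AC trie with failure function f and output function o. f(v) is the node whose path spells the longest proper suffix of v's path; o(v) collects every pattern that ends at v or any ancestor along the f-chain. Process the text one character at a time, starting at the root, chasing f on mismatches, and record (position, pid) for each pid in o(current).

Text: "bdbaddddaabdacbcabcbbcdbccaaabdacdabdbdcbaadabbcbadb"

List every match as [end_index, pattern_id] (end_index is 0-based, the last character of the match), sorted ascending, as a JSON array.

Construct AC machine:
Trie (insert patterns):
  n0 'ε': a→22 b→1 c→10 d→7
  n1 'b': a→18 b→2
  n2 'bb': c→3
  n3 'bbc': c→4  ←P7
  n4 'bbcc': c→5
  n5 'bbccc': d→6
  n6 'bbcccd': ·  ←P0
  n7 'd': a→8 b→27
  n8 'da': b→14 d→9
  n9 'dad': ·  ←P1
  n10 'c': b→11
  n11 'cb': b→12
  n12 'cbb': c→13
  n13 'cbbc': ·  ←P2
  n14 'dab': d→15
  n15 'dabd': b→16
  n16 'dabdb': d→17
  n17 'dabdbd': ·  ←P3
  n18 'ba': a→19
  n19 'baa': d→20
  n20 'baad': a→21
  n21 'baada': ·  ←P4
  n22 'a': a→23
  n23 'aa': b→24
  n24 'aab': d→25
  n25 'aabd': a→26
  n26 'aabda': ·  ←P5
  n27 'db': a→28
  n28 'dba': d→29
  n29 'dbad': d→30
  n30 'dbadd': d→31
  n31 'dbaddd': ·  ←P6

BFS fail/out derivation:
  fail(1) 'b': from fail(0)=0 chase 'b': 0 ⇒ 0;  out=∅∪out(0)=∅
  fail(7) 'd': from fail(0)=0 chase 'd': 0 ⇒ 0;  out=∅∪out(0)=∅
  fail(10) 'c': from fail(0)=0 chase 'c': 0 ⇒ 0;  out=∅∪out(0)=∅
  fail(22) 'a': from fail(0)=0 chase 'a': 0 ⇒ 0;  out=∅∪out(0)=∅
  fail(2) 'bb': from fail(1)=0 chase 'b': 0 ⇒ 1;  out=∅∪out(1)=∅
  fail(8) 'da': from fail(7)=0 chase 'a': 0 ⇒ 22;  out=∅∪out(22)=∅
  fail(11) 'cb': from fail(10)=0 chase 'b': 0 ⇒ 1;  out=∅∪out(1)=∅
  fail(18) 'ba': from fail(1)=0 chase 'a': 0 ⇒ 22;  out=∅∪out(22)=∅
  fail(23) 'aa': from fail(22)=0 chase 'a': 0 ⇒ 22;  out=∅∪out(22)=∅
  fail(27) 'db': from fail(7)=0 chase 'b': 0 ⇒ 1;  out=∅∪out(1)=∅
  fail(3) 'bbc': from fail(2)=1 chase 'c': 1→0 ⇒ 10;  out={7}∪out(10)={7}
  fail(9) 'dad': from fail(8)=22 chase 'd': 22→0 ⇒ 7;  out={1}∪out(7)={1}
  fail(12) 'cbb': from fail(11)=1 chase 'b': 1 ⇒ 2;  out=∅∪out(2)=∅
  fail(14) 'dab': from fail(8)=22 chase 'b': 22→0 ⇒ 1;  out=∅∪out(1)=∅
  fail(19) 'baa': from fail(18)=22 chase 'a': 22 ⇒ 23;  out=∅∪out(23)=∅
  fail(24) 'aab': from fail(23)=22 chase 'b': 22→0 ⇒ 1;  out=∅∪out(1)=∅
  fail(28) 'dba': from fail(27)=1 chase 'a': 1 ⇒ 18;  out=∅∪out(18)=∅
  fail(4) 'bbcc': from fail(3)=10 chase 'c': 10→0 ⇒ 10;  out=∅∪out(10)=∅
  fail(13) 'cbbc': from fail(12)=2 chase 'c': 2 ⇒ 3;  out={2}∪out(3)={2,7}
  fail(15) 'dabd': from fail(14)=1 chase 'd': 1→0 ⇒ 7;  out=∅∪out(7)=∅
  fail(20) 'baad': from fail(19)=23 chase 'd': 23→22→0 ⇒ 7;  out=∅∪out(7)=∅
  fail(25) 'aabd': from fail(24)=1 chase 'd': 1→0 ⇒ 7;  out=∅∪out(7)=∅
  fail(29) 'dbad': from fail(28)=18 chase 'd': 18→22→0 ⇒ 7;  out=∅∪out(7)=∅
  fail(5) 'bbccc': from fail(4)=10 chase 'c': 10→0 ⇒ 10;  out=∅∪out(10)=∅
  fail(16) 'dabdb': from fail(15)=7 chase 'b': 7 ⇒ 27;  out=∅∪out(27)=∅
  fail(21) 'baada': from fail(20)=7 chase 'a': 7 ⇒ 8;  out={4}∪out(8)={4}
  fail(26) 'aabda': from fail(25)=7 chase 'a': 7 ⇒ 8;  out={5}∪out(8)={5}
  fail(30) 'dbadd': from fail(29)=7 chase 'd': 7→0 ⇒ 7;  out=∅∪out(7)=∅
  fail(6) 'bbcccd': from fail(5)=10 chase 'd': 10→0 ⇒ 7;  out={0}∪out(7)={0}
  fail(17) 'dabdbd': from fail(16)=27 chase 'd': 27→1→0 ⇒ 7;  out={3}∪out(7)={3}
  fail(31) 'dbaddd': from fail(30)=7 chase 'd': 7→0 ⇒ 7;  out={6}∪out(7)={6}

Text stream:
[0] read 'b'  n0⇒n1
[1] read 'd'  n1⇒n7 ·f
[2] read 'b'  n7⇒n27
[3] read 'a'  n27⇒n28
[4] read 'd'  n28⇒n29
[5] read 'd'  n29⇒n30
[6] read 'd'  n30⇒n31  emit P6@[1:6]
[7] read 'd'  n31⇒n7 ·f
[8] read 'a'  n7⇒n8
[9] read 'a'  n8⇒n23 ·f
[10] read 'b'  n23⇒n24
[11] read 'd'  n24⇒n25
[12] read 'a'  n25⇒n26  emit P5@[8:12]
[13] read 'c'  n26⇒n10 ·f
[14] read 'b'  n10⇒n11
[15] read 'c'  n11⇒n10 ·f
[16] read 'a'  n10⇒n22 ·f
[17] read 'b'  n22⇒n1 ·f
[18] read 'c'  n1⇒n10 ·f
[19] read 'b'  n10⇒n11
[20] read 'b'  n11⇒n12
[21] read 'c'  n12⇒n13  emit P2@[18:21],P7@[19:21]
[22] read 'd'  n13⇒n7 ·f
[23] read 'b'  n7⇒n27
[24] read 'c'  n27⇒n10 ·f
[25] read 'c'  n10⇒n10 ·f
[26] read 'a'  n10⇒n22 ·f
[27] read 'a'  n22⇒n23
[28] read 'a'  n23⇒n23 ·f
[29] read 'b'  n23⇒n24
[30] read 'd'  n24⇒n25
[31] read 'a'  n25⇒n26  emit P5@[27:31]
[32] read 'c'  n26⇒n10 ·f
[33] read 'd'  n10⇒n7 ·f
[34] read 'a'  n7⇒n8
[35] read 'b'  n8⇒n14
[36] read 'd'  n14⇒n15
[37] read 'b'  n15⇒n16
[38] read 'd'  n16⇒n17  emit P3@[33:38]
[39] read 'c'  n17⇒n10 ·f
[40] read 'b'  n10⇒n11
[41] read 'a'  n11⇒n18 ·f
[42] read 'a'  n18⇒n19
[43] read 'd'  n19⇒n20
[44] read 'a'  n20⇒n21  emit P4@[40:44]
[45] read 'b'  n21⇒n14 ·f
[46] read 'b'  n14⇒n2 ·f
[47] read 'c'  n2⇒n3  emit P7@[45:47]
[48] read 'b'  n3⇒n11 ·f
[49] read 'a'  n11⇒n18 ·f
[50] read 'd'  n18⇒n7 ·f
[51] read 'b'  n7⇒n27

Matches: [[6,6],[12,5],[21,2],[21,7],[31,5],[38,3],[44,4],[47,7]]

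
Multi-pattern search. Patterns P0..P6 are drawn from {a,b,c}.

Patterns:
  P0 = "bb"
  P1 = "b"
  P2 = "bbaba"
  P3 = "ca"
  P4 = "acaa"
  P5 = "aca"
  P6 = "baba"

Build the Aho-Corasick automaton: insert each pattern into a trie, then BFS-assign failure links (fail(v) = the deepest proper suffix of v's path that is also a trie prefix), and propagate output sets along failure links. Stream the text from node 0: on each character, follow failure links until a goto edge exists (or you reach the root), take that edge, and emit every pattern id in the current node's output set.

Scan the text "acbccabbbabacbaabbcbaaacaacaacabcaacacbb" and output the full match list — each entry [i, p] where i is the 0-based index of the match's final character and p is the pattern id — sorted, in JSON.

Construct AC machine:
Trie nodes:
  0='ε' goto a→8 b→1 c→6
  1='b' goto a→12 b→2  [P1 ends]
  2='bb' goto a→3  [P0 ends]
  3='bba' goto b→4
  4='bbab' goto a→5
  5='bbaba' goto ·  [P2 ends]
  6='c' goto a→7
  7='ca' goto ·  [P3 ends]
  8='a' goto c→9
  9='ac' goto a→10
  10='aca' goto a→11  [P5 ends]
  11='acaa' goto ·  [P4 ends]
  12='ba' goto b→13
  13='bab' goto a→14
  14='baba' goto ·  [P6 ends]

BFS fail/out derivation:
  fail(1) 'b': from fail(0)=0 chase 'b': 0 ⇒ 0;  out={1}∪out(0)={1}
  fail(6) 'c': from fail(0)=0 chase 'c': 0 ⇒ 0;  out=∅∪out(0)=∅
  fail(8) 'a': from fail(0)=0 chase 'a': 0 ⇒ 0;  out=∅∪out(0)=∅
  fail(2) 'bb': from fail(1)=0 chase 'b': 0 ⇒ 1;  out={0}∪out(1)={0,1}
  fail(7) 'ca': from fail(6)=0 chase 'a': 0 ⇒ 8;  out={3}∪out(8)={3}
  fail(9) 'ac': from fail(8)=0 chase 'c': 0 ⇒ 6;  out=∅∪out(6)=∅
  fail(12) 'ba': from fail(1)=0 chase 'a': 0 ⇒ 8;  out=∅∪out(8)=∅
  fail(3) 'bba': from fail(2)=1 chase 'a': 1 ⇒ 12;  out=∅∪out(12)=∅
  fail(10) 'aca': from fail(9)=6 chase 'a': 6 ⇒ 7;  out={5}∪out(7)={3,5}
  fail(13) 'bab': from fail(12)=8 chase 'b': 8→0 ⇒ 1;  out=∅∪out(1)={1}
  fail(4) 'bbab': from fail(3)=12 chase 'b': 12 ⇒ 13;  out=∅∪out(13)={1}
  fail(11) 'acaa': from fail(10)=7 chase 'a': 7→8→0 ⇒ 8;  out={4}∪out(8)={4}
  fail(14) 'baba': from fail(13)=1 chase 'a': 1 ⇒ 12;  out={6}∪out(12)={6}
  fail(5) 'bbaba': from fail(4)=13 chase 'a': 13 ⇒ 14;  out={2}∪out(14)={2,6}

Text stream:
pos 0 'a': at 8
pos 1 'c': at 9
pos 2 'b': at 1 (via fail)  emit P1@[2:2]
pos 3 'c': at 6 (via fail)
pos 4 'c': at 6 (via fail)
pos 5 'a': at 7  emit P3@[4:5]
pos 6 'b': at 1 (via fail)  emit P1@[6:6]
pos 7 'b': at 2  emit P0@[6:7],P1@[7:7]
pos 8 'b': at 2 (via fail)  emit P0@[7:8],P1@[8:8]
pos 9 'a': at 3
pos 10 'b': at 4  emit P1@[10:10]
pos 11 'a': at 5  emit P2@[7:11],P6@[8:11]
pos 12 'c': at 9 (via fail)
pos 13 'b': at 1 (via fail)  emit P1@[13:13]
pos 14 'a': at 12
pos 15 'a': at 8 (via fail)
pos 16 'b': at 1 (via fail)  emit P1@[16:16]
pos 17 'b': at 2  emit P0@[16:17],P1@[17:17]
pos 18 'c': at 6 (via fail)
pos 19 'b': at 1 (via fail)  emit P1@[19:19]
pos 20 'a': at 12
pos 21 'a': at 8 (via fail)
pos 22 'a': at 8 (via fail)
pos 23 'c': at 9
pos 24 'a': at 10  emit P3@[23:24],P5@[22:24]
pos 25 'a': at 11  emit P4@[22:25]
pos 26 'c': at 9 (via fail)
pos 27 'a': at 10  emit P3@[26:27],P5@[25:27]
pos 28 'a': at 11  emit P4@[25:28]
pos 29 'c': at 9 (via fail)
pos 30 'a': at 10  emit P3@[29:30],P5@[28:30]
pos 31 'b': at 1 (via fail)  emit P1@[31:31]
pos 32 'c': at 6 (via fail)
pos 33 'a': at 7  emit P3@[32:33]
pos 34 'a': at 8 (via fail)
pos 35 'c': at 9
pos 36 'a': at 10  emit P3@[35:36],P5@[34:36]
pos 37 'c': at 9 (via fail)
pos 38 'b': at 1 (via fail)  emit P1@[38:38]
pos 39 'b': at 2  emit P0@[38:39],P1@[39:39]

All matches (sorted): [[2,1],[5,3],[6,1],[7,0],[7,1],[8,0],[8,1],[10,1],[11,2],[11,6],[13,1],[16,1],[17,0],[17,1],[19,1],[24,3],[24,5],[25,4],[27,3],[27,5],[28,4],[30,3],[30,5],[31,1],[33,3],[36,3],[36,5],[38,1],[39,0],[39,1]]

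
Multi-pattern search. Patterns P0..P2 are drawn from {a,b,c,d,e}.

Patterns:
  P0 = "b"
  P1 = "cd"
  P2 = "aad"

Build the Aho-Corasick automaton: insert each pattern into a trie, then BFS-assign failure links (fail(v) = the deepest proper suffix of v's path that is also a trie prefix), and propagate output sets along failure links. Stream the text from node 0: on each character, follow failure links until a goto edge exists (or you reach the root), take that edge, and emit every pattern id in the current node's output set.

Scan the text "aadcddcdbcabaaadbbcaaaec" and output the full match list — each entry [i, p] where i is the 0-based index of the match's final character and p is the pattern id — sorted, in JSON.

Construct AC machine:
Trie nodes:
  0='ε' goto a→4 b→1 c→2
  1='b' goto ·  [P0 ends]
  2='c' goto d→3
  3='cd' goto ·  [P1 ends]
  4='a' goto a→5
  5='aa' goto d→6
  6='aad' goto ·  [P2 ends]

BFS fail/out derivation:
  fail(1) 'b': from fail(0)=0 chase 'b': 0 ⇒ 0;  out={0}∪out(0)={0}
  fail(2) 'c': from fail(0)=0 chase 'c': 0 ⇒ 0;  out=∅∪out(0)=∅
  fail(4) 'a': from fail(0)=0 chase 'a': 0 ⇒ 0;  out=∅∪out(0)=∅
  fail(3) 'cd': from fail(2)=0 chase 'd': 0 ⇒ 0;  out={1}∪out(0)={1}
  fail(5) 'aa': from fail(4)=0 chase 'a': 0 ⇒ 4;  out=∅∪out(4)=∅
  fail(6) 'aad': from fail(5)=4 chase 'd': 4→0 ⇒ 0;  out={2}∪out(0)={2}

Run:
i=0 'a': node 0→4
i=1 'a': node 4→5
i=2 'd': node 5→6  ** P2@[0:2]
i=3 'c': node 6→2 (fail-walked)
i=4 'd': node 2→3  ** P1@[3:4]
i=5 'd': node 3→0 (fail-walked)
i=6 'c': node 0→2
i=7 'd': node 2→3  ** P1@[6:7]
i=8 'b': node 3→1 (fail-walked)  ** P0@[8:8]
i=9 'c': node 1→2 (fail-walked)
i=10 'a': node 2→4 (fail-walked)
i=11 'b': node 4→1 (fail-walked)  ** P0@[11:11]
i=12 'a': node 1→4 (fail-walked)
i=13 'a': node 4→5
i=14 'a': node 5→5 (fail-walked)
i=15 'd': node 5→6  ** P2@[13:15]
i=16 'b': node 6→1 (fail-walked)  ** P0@[16:16]
i=17 'b': node 1→1 (fail-walked)  ** P0@[17:17]
i=18 'c': node 1→2 (fail-walked)
i=19 'a': node 2→4 (fail-walked)
i=20 'a': node 4→5
i=21 'a': node 5→5 (fail-walked)
i=22 'e': node 5→0 (fail-walked)
i=23 'c': node 0→2

Matches: [[2,2],[4,1],[7,1],[8,0],[11,0],[15,2],[16,0],[17,0]]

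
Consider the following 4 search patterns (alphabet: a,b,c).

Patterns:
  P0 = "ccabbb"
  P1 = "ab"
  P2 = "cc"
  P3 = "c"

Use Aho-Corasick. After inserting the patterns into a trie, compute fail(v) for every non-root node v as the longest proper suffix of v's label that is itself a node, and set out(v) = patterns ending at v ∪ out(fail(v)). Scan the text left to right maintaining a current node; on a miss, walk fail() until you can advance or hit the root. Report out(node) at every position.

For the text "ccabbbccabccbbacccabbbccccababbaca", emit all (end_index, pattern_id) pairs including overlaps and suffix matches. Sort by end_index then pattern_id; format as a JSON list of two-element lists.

Construct AC machine:
Trie nodes:
  n0 'ε': a→7 c→1
  n1 'c': c→2  ←P3
  n2 'cc': a→3  ←P2
  n3 'cca': b→4
  n4 'ccab': b→5
  n5 'ccabb': b→6
  n6 'ccabbb': ·  ←P0
  n7 'a': b→8
  n8 'ab': ·  ←P1

BFS fail/out derivation:
  n1('c'): parent n0 fail=0; on 'c' 0 → fail=0;  out {3}∪∅={3}
  n7('a'): parent n0 fail=0; on 'a' 0 → fail=0;  out ∅∪∅=∅
  n2('cc'): parent n1 fail=0; on 'c' 0 → fail=1;  out {2}∪{3}={2,3}
  n8('ab'): parent n7 fail=0; on 'b' 0 → fail=0;  out {1}∪∅={1}
  n3('cca'): parent n2 fail=1; on 'a' 1→0 → fail=7;  out ∅∪∅=∅
  n4('ccab'): parent n3 fail=7; on 'b' 7 → fail=8;  out ∅∪{1}={1}
  n5('ccabb'): parent n4 fail=8; on 'b' 8→0 → fail=0;  out ∅∪∅=∅
  n6('ccabbb'): parent n5 fail=0; on 'b' 0 → fail=0;  out {0}∪∅={0}

Run:
i=0 'c': node 0→1  ** P3@[0:0]
i=1 'c': node 1→2  ** P2@[0:1],P3@[1:1]
i=2 'a': node 2→3
i=3 'b': node 3→4  ** P1@[2:3]
i=4 'b': node 4→5
i=5 'b': node 5→6  ** P0@[0:5]
i=6 'c': node 6→1 ·f  ** P3@[6:6]
i=7 'c': node 1→2  ** P2@[6:7],P3@[7:7]
i=8 'a': node 2→3
i=9 'b': node 3→4  ** P1@[8:9]
i=10 'c': node 4→1 ·f  ** P3@[10:10]
i=11 'c': node 1→2  ** P2@[10:11],P3@[11:11]
i=12 'b': node 2→0 ·f
i=13 'b': node 0→0
i=14 'a': node 0→7
i=15 'c': node 7→1 ·f  ** P3@[15:15]
i=16 'c': node 1→2  ** P2@[15:16],P3@[16:16]
i=17 'c': node 2→2 ·f  ** P2@[16:17],P3@[17:17]
i=18 'a': node 2→3
i=19 'b': node 3→4  ** P1@[18:19]
i=20 'b': node 4→5
i=21 'b': node 5→6  ** P0@[16:21]
i=22 'c': node 6→1 ·f  ** P3@[22:22]
i=23 'c': node 1→2  ** P2@[22:23],P3@[23:23]
i=24 'c': node 2→2 ·f  ** P2@[23:24],P3@[24:24]
i=25 'c': node 2→2 ·f  ** P2@[24:25],P3@[25:25]
i=26 'a': node 2→3
i=27 'b': node 3→4  ** P1@[26:27]
i=28 'a': node 4→7 ·f
i=29 'b': node 7→8  ** P1@[28:29]
i=30 'b': node 8→0 ·f
i=31 'a': node 0→7
i=32 'c': node 7→1 ·f  ** P3@[32:32]
i=33 'a': node 1→7 ·f

Matches: [[0,3],[1,2],[1,3],[3,1],[5,0],[6,3],[7,2],[7,3],[9,1],[10,3],[11,2],[11,3],[15,3],[16,2],[16,3],[17,2],[17,3],[19,1],[21,0],[22,3],[23,2],[23,3],[24,2],[24,3],[25,2],[25,3],[27,1],[29,1],[32,3]]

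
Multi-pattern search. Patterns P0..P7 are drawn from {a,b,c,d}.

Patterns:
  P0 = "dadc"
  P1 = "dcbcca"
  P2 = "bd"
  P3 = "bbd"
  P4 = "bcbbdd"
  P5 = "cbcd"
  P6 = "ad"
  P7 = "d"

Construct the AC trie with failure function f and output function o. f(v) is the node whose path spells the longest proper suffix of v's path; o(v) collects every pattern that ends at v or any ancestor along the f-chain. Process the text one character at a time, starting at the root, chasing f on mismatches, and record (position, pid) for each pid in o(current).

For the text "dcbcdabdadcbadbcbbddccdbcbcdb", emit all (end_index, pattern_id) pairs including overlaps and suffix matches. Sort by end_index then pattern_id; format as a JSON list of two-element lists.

Build automaton:
Trie nodes:
  n0 'ε': a→23 b→10 c→19 d→1
  n1 'd': a→2 c→5  ←P7
  n2 'da': d→3
  n3 'dad': c→4
  n4 'dadc': ·  ←P0
  n5 'dc': b→6
  n6 'dcb': c→7
  n7 'dcbc': c→8
  n8 'dcbcc': a→9
  n9 'dcbcca': ·  ←P1
  n10 'b': b→12 c→14 d→11
  n11 'bd': ·  ←P2
  n12 'bb': d→13
  n13 'bbd': ·  ←P3
  n14 'bc': b→15
  n15 'bcb': b→16
  n16 'bcbb': d→17
  n17 'bcbbd': d→18
  n18 'bcbbdd': ·  ←P4
  n19 'c': b→20
  n20 'cb': c→21
  n21 'cbc': d→22
  n22 'cbcd': ·  ←P5
  n23 'a': d→24
  n24 'ad': ·  ←P6

Failure links (BFS by depth):
  n1('d'): parent n0 fail=0; on 'd' 0 → fail=0;  out {7}∪∅={7}
  n10('b'): parent n0 fail=0; on 'b' 0 → fail=0;  out ∅∪∅=∅
  n19('c'): parent n0 fail=0; on 'c' 0 → fail=0;  out ∅∪∅=∅
  n23('a'): parent n0 fail=0; on 'a' 0 → fail=0;  out ∅∪∅=∅
  n2('da'): parent n1 fail=0; on 'a' 0 → fail=23;  out ∅∪∅=∅
  n5('dc'): parent n1 fail=0; on 'c' 0 → fail=19;  out ∅∪∅=∅
  n11('bd'): parent n10 fail=0; on 'd' 0 → fail=1;  out {2}∪{7}={2,7}
  n12('bb'): parent n10 fail=0; on 'b' 0 → fail=10;  out ∅∪∅=∅
  n14('bc'): parent n10 fail=0; on 'c' 0 → fail=19;  out ∅∪∅=∅
  n20('cb'): parent n19 fail=0; on 'b' 0 → fail=10;  out ∅∪∅=∅
  n24('ad'): parent n23 fail=0; on 'd' 0 → fail=1;  out {6}∪{7}={6,7}
  n3('dad'): parent n2 fail=23; on 'd' 23 → fail=24;  out ∅∪{6,7}={6,7}
  n6('dcb'): parent n5 fail=19; on 'b' 19 → fail=20;  out ∅∪∅=∅
  n13('bbd'): parent n12 fail=10; on 'd' 10 → fail=11;  out {3}∪{2,7}={2,3,7}
  n15('bcb'): parent n14 fail=19; on 'b' 19 → fail=20;  out ∅∪∅=∅
  n21('cbc'): parent n20 fail=10; on 'c' 10 → fail=14;  out ∅∪∅=∅
  n4('dadc'): parent n3 fail=24; on 'c' 24→1 → fail=5;  out {0}∪∅={0}
  n7('dcbc'): parent n6 fail=20; on 'c' 20 → fail=21;  out ∅∪∅=∅
  n16('bcbb'): parent n15 fail=20; on 'b' 20→10 → fail=12;  out ∅∪∅=∅
  n22('cbcd'): parent n21 fail=14; on 'd' 14→19→0 → fail=1;  out {5}∪{7}={5,7}
  n8('dcbcc'): parent n7 fail=21; on 'c' 21→14→19→0 → fail=19;  out ∅∪∅=∅
  n17('bcbbd'): parent n16 fail=12; on 'd' 12 → fail=13;  out ∅∪{2,3,7}={2,3,7}
  n9('dcbcca'): parent n8 fail=19; on 'a' 19→0 → fail=23;  out {1}∪∅={1}
  n18('bcbbdd'): parent n17 fail=13; on 'd' 13→11→1→0 → fail=1;  out {4}∪{7}={4,7}

Text stream:
[0] read 'd'  n0⇒n1  ** P7@[0:0]
[1] read 'c'  n1⇒n5
[2] read 'b'  n5⇒n6
[3] read 'c'  n6⇒n7
[4] read 'd'  n7⇒n22 (via fail)  ** P5@[1:4],P7@[4:4]
[5] read 'a'  n22⇒n2 (via fail)
[6] read 'b'  n2⇒n10 (via fail)
[7] read 'd'  n10⇒n11  ** P2@[6:7],P7@[7:7]
[8] read 'a'  n11⇒n2 (via fail)
[9] read 'd'  n2⇒n3  ** P6@[8:9],P7@[9:9]
[10] read 'c'  n3⇒n4  ** P0@[7:10]
[11] read 'b'  n4⇒n6 (via fail)
[12] read 'a'  n6⇒n23 (via fail)
[13] read 'd'  n23⇒n24  ** P6@[12:13],P7@[13:13]
[14] read 'b'  n24⇒n10 (via fail)
[15] read 'c'  n10⇒n14
[16] read 'b'  n14⇒n15
[17] read 'b'  n15⇒n16
[18] read 'd'  n16⇒n17  ** P2@[17:18],P3@[16:18],P7@[18:18]
[19] read 'd'  n17⇒n18  ** P4@[14:19],P7@[19:19]
[20] read 'c'  n18⇒n5 (via fail)
[21] read 'c'  n5⇒n19 (via fail)
[22] read 'd'  n19⇒n1 (via fail)  ** P7@[22:22]
[23] read 'b'  n1⇒n10 (via fail)
[24] read 'c'  n10⇒n14
[25] read 'b'  n14⇒n15
[26] read 'c'  n15⇒n21 (via fail)
[27] read 'd'  n21⇒n22  ** P5@[24:27],P7@[27:27]
[28] read 'b'  n22⇒n10 (via fail)

Matches: [[0,7],[4,5],[4,7],[7,2],[7,7],[9,6],[9,7],[10,0],[13,6],[13,7],[18,2],[18,3],[18,7],[19,4],[19,7],[22,7],[27,5],[27,7]]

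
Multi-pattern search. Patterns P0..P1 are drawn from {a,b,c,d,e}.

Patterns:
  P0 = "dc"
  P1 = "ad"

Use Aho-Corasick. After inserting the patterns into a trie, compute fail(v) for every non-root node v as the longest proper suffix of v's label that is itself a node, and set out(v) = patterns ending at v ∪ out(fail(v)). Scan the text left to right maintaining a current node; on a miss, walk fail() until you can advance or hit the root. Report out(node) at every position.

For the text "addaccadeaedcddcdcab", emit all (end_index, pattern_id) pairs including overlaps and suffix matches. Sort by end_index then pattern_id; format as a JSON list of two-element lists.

Build:
Trie nodes:
  n0 'ε': a→3 d→1
  n1 'd': c→2
  n2 'dc': ·  ←P0
  n3 'a': d→4
  n4 'ad': ·  ←P1

BFS fail/out derivation:
  n1('d'): parent n0 fail=0; on 'd' 0 → fail=0;  out ∅∪∅=∅
  n3('a'): parent n0 fail=0; on 'a' 0 → fail=0;  out ∅∪∅=∅
  n2('dc'): parent n1 fail=0; on 'c' 0 → fail=0;  out {0}∪∅={0}
  n4('ad'): parent n3 fail=0; on 'd' 0 → fail=1;  out {1}∪∅={1}

Run:
i=0 'a': node 0→3
i=1 'd': node 3→4  → match P1@[0:1]
i=2 'd': node 4→1 (fail-walked)
i=3 'a': node 1→3 (fail-walked)
i=4 'c': node 3→0 (fail-walked)
i=5 'c': node 0→0
i=6 'a': node 0→3
i=7 'd': node 3→4  → match P1@[6:7]
i=8 'e': node 4→0 (fail-walked)
i=9 'a': node 0→3
i=10 'e': node 3→0 (fail-walked)
i=11 'd': node 0→1
i=12 'c': node 1→2  → match P0@[11:12]
i=13 'd': node 2→1 (fail-walked)
i=14 'd': node 1→1 (fail-walked)
i=15 'c': node 1→2  → match P0@[14:15]
i=16 'd': node 2→1 (fail-walked)
i=17 'c': node 1→2  → match P0@[16:17]
i=18 'a': node 2→3 (fail-walked)
i=19 'b': node 3→0 (fail-walked)

Result: [[1,1],[7,1],[12,0],[15,0],[17,0]]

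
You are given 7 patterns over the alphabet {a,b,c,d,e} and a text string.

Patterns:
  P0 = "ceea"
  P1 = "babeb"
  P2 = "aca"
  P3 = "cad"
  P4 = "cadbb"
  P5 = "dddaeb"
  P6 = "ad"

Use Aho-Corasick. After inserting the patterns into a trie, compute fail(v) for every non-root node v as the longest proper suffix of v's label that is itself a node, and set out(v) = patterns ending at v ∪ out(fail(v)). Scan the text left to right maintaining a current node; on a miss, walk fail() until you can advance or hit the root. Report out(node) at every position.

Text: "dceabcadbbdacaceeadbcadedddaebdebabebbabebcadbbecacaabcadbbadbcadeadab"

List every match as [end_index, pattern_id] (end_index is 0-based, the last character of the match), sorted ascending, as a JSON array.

Construct AC machine:
Trie nodes:
  0='ε' goto a→10 b→5 c→1 d→17
  1='c' goto a→13 e→2
  2='ce' goto e→3
  3='cee' goto a→4
  4='ceea' goto ·  [P0 ends]
  5='b' goto a→6
  6='ba' goto b→7
  7='bab' goto e→8
  8='babe' goto b→9
  9='babeb' goto ·  [P1 ends]
  10='a' goto c→11 d→23
  11='ac' goto a→12
  12='aca' goto ·  [P2 ends]
  13='ca' goto d→14
  14='cad' goto b→15  [P3 ends]
  15='cadb' goto b→16
  16='cadbb' goto ·  [P4 ends]
  17='d' goto d→18
  18='dd' goto d→19
  19='ddd' goto a→20
  20='ddda' goto e→21
  21='dddae' goto b→22
  22='dddaeb' goto ·  [P5 ends]
  23='ad' goto ·  [P6 ends]

BFS fail/out derivation:
  n1('c'): parent n0 fail=0; on 'c' 0 → fail=0;  out ∅∪∅=∅
  n5('b'): parent n0 fail=0; on 'b' 0 → fail=0;  out ∅∪∅=∅
  n10('a'): parent n0 fail=0; on 'a' 0 → fail=0;  out ∅∪∅=∅
  n17('d'): parent n0 fail=0; on 'd' 0 → fail=0;  out ∅∪∅=∅
  n2('ce'): parent n1 fail=0; on 'e' 0 → fail=0;  out ∅∪∅=∅
  n6('ba'): parent n5 fail=0; on 'a' 0 → fail=10;  out ∅∪∅=∅
  n11('ac'): parent n10 fail=0; on 'c' 0 → fail=1;  out ∅∪∅=∅
  n13('ca'): parent n1 fail=0; on 'a' 0 → fail=10;  out ∅∪∅=∅
  n18('dd'): parent n17 fail=0; on 'd' 0 → fail=17;  out ∅∪∅=∅
  n23('ad'): parent n10 fail=0; on 'd' 0 → fail=17;  out {6}∪∅={6}
  n3('cee'): parent n2 fail=0; on 'e' 0 → fail=0;  out ∅∪∅=∅
  n7('bab'): parent n6 fail=10; on 'b' 10→0 → fail=5;  out ∅∪∅=∅
  n12('aca'): parent n11 fail=1; on 'a' 1 → fail=13;  out {2}∪∅={2}
  n14('cad'): parent n13 fail=10; on 'd' 10 → fail=23;  out {3}∪{6}={3,6}
  n19('ddd'): parent n18 fail=17; on 'd' 17 → fail=18;  out ∅∪∅=∅
  n4('ceea'): parent n3 fail=0; on 'a' 0 → fail=10;  out {0}∪∅={0}
  n8('babe'): parent n7 fail=5; on 'e' 5→0 → fail=0;  out ∅∪∅=∅
  n15('cadb'): parent n14 fail=23; on 'b' 23→17→0 → fail=5;  out ∅∪∅=∅
  n20('ddda'): parent n19 fail=18; on 'a' 18→17→0 → fail=10;  out ∅∪∅=∅
  n9('babeb'): parent n8 fail=0; on 'b' 0 → fail=5;  out {1}∪∅={1}
  n16('cadbb'): parent n15 fail=5; on 'b' 5→0 → fail=5;  out {4}∪∅={4}
  n21('dddae'): parent n20 fail=10; on 'e' 10→0 → fail=0;  out ∅∪∅=∅
  n22('dddaeb'): parent n21 fail=0; on 'b' 0 → fail=5;  out {5}∪∅={5}

Scan:
[0] read 'd'  n0⇒n17
[1] read 'c'  n17⇒n1 (via fail)
[2] read 'e'  n1⇒n2
[3] read 'a'  n2⇒n10 (via fail)
[4] read 'b'  n10⇒n5 (via fail)
[5] read 'c'  n5⇒n1 (via fail)
[6] read 'a'  n1⇒n13
[7] read 'd'  n13⇒n14  → match P3@[5:7],P6@[6:7]
[8] read 'b'  n14⇒n15
[9] read 'b'  n15⇒n16  → match P4@[5:9]
[10] read 'd'  n16⇒n17 (via fail)
[11] read 'a'  n17⇒n10 (via fail)
[12] read 'c'  n10⇒n11
[13] read 'a'  n11⇒n12  → match P2@[11:13]
[14] read 'c'  n12⇒n11 (via fail)
[15] read 'e'  n11⇒n2 (via fail)
[16] read 'e'  n2⇒n3
[17] read 'a'  n3⇒n4  → match P0@[14:17]
[18] read 'd'  n4⇒n23 (via fail)  → match P6@[17:18]
[19] read 'b'  n23⇒n5 (via fail)
[20] read 'c'  n5⇒n1 (via fail)
[21] read 'a'  n1⇒n13
[22] read 'd'  n13⇒n14  → match P3@[20:22],P6@[21:22]
[23] read 'e'  n14⇒n0 (via fail)
[24] read 'd'  n0⇒n17
[25] read 'd'  n17⇒n18
[26] read 'd'  n18⇒n19
[27] read 'a'  n19⇒n20
[28] read 'e'  n20⇒n21
[29] read 'b'  n21⇒n22  → match P5@[24:29]
[30] read 'd'  n22⇒n17 (via fail)
[31] read 'e'  n17⇒n0 (via fail)
[32] read 'b'  n0⇒n5
[33] read 'a'  n5⇒n6
[34] read 'b'  n6⇒n7
[35] read 'e'  n7⇒n8
[36] read 'b'  n8⇒n9  → match P1@[32:36]
[37] read 'b'  n9⇒n5 (via fail)
[38] read 'a'  n5⇒n6
[39] read 'b'  n6⇒n7
[40] read 'e'  n7⇒n8
[41] read 'b'  n8⇒n9  → match P1@[37:41]
[42] read 'c'  n9⇒n1 (via fail)
[43] read 'a'  n1⇒n13
[44] read 'd'  n13⇒n14  → match P3@[42:44],P6@[43:44]
[45] read 'b'  n14⇒n15
[46] read 'b'  n15⇒n16  → match P4@[42:46]
[47] read 'e'  n16⇒n0 (via fail)
[48] read 'c'  n0⇒n1
[49] read 'a'  n1⇒n13
[50] read 'c'  n13⇒n11 (via fail)
[51] read 'a'  n11⇒n12  → match P2@[49:51]
[52] read 'a'  n12⇒n10 (via fail)
[53] read 'b'  n10⇒n5 (via fail)
[54] read 'c'  n5⇒n1 (via fail)
[55] read 'a'  n1⇒n13
[56] read 'd'  n13⇒n14  → match P3@[54:56],P6@[55:56]
[57] read 'b'  n14⇒n15
[58] read 'b'  n15⇒n16  → match P4@[54:58]
[59] read 'a'  n16⇒n6 (via fail)
[60] read 'd'  n6⇒n23 (via fail)  → match P6@[59:60]
[61] read 'b'  n23⇒n5 (via fail)
[62] read 'c'  n5⇒n1 (via fail)
[63] read 'a'  n1⇒n13
[64] read 'd'  n13⇒n14  → match P3@[62:64],P6@[63:64]
[65] read 'e'  n14⇒n0 (via fail)
[66] read 'a'  n0⇒n10
[67] read 'd'  n10⇒n23  → match P6@[66:67]
[68] read 'a'  n23⇒n10 (via fail)
[69] read 'b'  n10⇒n5 (via fail)

All matches (sorted): [[7,3],[7,6],[9,4],[13,2],[17,0],[18,6],[22,3],[22,6],[29,5],[36,1],[41,1],[44,3],[44,6],[46,4],[51,2],[56,3],[56,6],[58,4],[60,6],[64,3],[64,6],[67,6]]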